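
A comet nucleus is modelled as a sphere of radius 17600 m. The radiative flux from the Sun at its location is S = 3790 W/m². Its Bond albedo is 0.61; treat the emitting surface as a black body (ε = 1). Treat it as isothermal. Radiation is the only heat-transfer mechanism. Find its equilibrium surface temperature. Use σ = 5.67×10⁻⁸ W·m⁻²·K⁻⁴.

T ≈ 284 K

At equilibrium, absorbed power = emitted power.
Absorbing cross-section = πr² = 9.731×10⁸ m²; emitting surface = 4πr² = 3.893×10⁹ m² (ratio 4).
(1−a)S·A_cross = εσ·A_surf·T⁴  ⇒  T⁴ = (1−a)S/(4σ).
T⁴ = 0.390·3790/(4·5.67×10⁻⁸) = 6.517×10⁹ K⁴.
T = (6.517×10⁹)^(1/4).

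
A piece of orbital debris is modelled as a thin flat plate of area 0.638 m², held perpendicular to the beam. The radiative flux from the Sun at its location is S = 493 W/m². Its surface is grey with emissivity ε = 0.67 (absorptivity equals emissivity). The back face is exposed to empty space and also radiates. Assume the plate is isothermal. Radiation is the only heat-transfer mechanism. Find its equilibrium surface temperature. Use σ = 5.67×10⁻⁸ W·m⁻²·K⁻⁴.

T ≈ 257 K

At equilibrium, absorbed power = emitted power.
Absorbing cross-section = A = 0.6380 m²; emitting surface = 2A = 1.276 m² (ratio 2).
εS·A_cross = εσ·A_surf·T⁴  ⇒  T⁴ = S/(2σ)   (ε cancels).
T⁴ = 493/(2·5.67×10⁻⁸) = 4.347×10⁹ K⁴.
T = (4.347×10⁹)^(1/4).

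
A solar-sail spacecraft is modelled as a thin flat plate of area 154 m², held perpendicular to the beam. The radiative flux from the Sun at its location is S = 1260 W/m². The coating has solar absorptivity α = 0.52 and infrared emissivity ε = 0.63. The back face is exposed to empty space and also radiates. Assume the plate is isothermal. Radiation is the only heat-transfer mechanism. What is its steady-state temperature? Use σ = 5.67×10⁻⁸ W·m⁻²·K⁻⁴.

At equilibrium, absorbed power = emitted power.
Absorbing cross-section = A = 154.0 m²; emitting surface = 2A = 308.0 m² (ratio 2).
αS·A_cross = εσ·A_surf·T⁴  ⇒  T⁴ = αS/(ε·2σ).
T⁴ = 0.520·1260/(0.63·2·5.67×10⁻⁸) = 9.171×10⁹ K⁴.
T = (9.171×10⁹)^(1/4).

T ≈ 309 K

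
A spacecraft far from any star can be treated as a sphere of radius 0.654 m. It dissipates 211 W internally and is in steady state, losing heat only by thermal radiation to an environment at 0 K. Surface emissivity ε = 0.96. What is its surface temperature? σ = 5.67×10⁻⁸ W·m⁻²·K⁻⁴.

T ≈ 164 K

Steady state: internal power = radiated power, P = εσA T⁴.
Radiating area A = 4πr² = 5.375 m².
T⁴ = P/(εσA) = 211/(0.96·5.67×10⁻⁸·5.375) = 7.212×10⁸ K⁴.
T = (7.212×10⁸)^(1/4).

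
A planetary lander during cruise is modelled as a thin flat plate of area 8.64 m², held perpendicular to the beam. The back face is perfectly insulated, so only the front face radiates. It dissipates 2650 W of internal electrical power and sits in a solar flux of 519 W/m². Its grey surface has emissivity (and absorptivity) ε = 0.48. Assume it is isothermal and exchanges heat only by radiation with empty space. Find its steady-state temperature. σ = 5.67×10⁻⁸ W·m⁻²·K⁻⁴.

T ≈ 378 K

At steady state, absorbed solar power + internal power = radiated power.
Absorbed: α·S·A_cross = 0.48·519·8.640 = 2152 W (cross-section A).
Total input = 2152 + 2650 = 4802 W.
Radiated: εσ·A_surf·T⁴ with A_surf = A = 8.640 m².
T⁴ = 4802/(0.48·5.67×10⁻⁸·8.640) = 2.042×10¹⁰ K⁴.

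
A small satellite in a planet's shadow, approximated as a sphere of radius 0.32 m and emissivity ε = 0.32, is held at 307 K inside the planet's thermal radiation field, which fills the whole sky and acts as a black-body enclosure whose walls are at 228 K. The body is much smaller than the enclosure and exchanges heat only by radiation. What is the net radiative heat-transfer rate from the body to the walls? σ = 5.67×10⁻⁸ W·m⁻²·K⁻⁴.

For a small grey body in a large enclosure: P_net = εσA(T_body⁴ − T_wall⁴).
A = 4πr² = 1.287 m²; T_body⁴ − T_wall⁴ = 8.883×10⁹ − 2.702×10⁹ = 6.181×10⁹ K⁴.
|P_net| = 0.32·5.67×10⁻⁸·1.287·6.181×10⁹.

P_net ≈ 144 W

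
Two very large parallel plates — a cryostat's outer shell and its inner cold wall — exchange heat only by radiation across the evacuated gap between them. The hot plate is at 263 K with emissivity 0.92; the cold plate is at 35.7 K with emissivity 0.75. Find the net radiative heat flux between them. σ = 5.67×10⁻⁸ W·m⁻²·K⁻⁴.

For two infinite grey parallel plates, q = σ(T₁⁴ − T₂⁴)/(1/ε₁ + 1/ε₂ − 1).
T₁⁴ − T₂⁴ = 4.784×10⁹ − 1.624×10⁶ = 4.783×10⁹ K⁴.
1/ε₁ + 1/ε₂ − 1 = 1.087 + 1.333 − 1 = 1.420.
q = 5.67×10⁻⁸ × 4.783×10⁹ / 1.420.

q ≈ 191 W/m²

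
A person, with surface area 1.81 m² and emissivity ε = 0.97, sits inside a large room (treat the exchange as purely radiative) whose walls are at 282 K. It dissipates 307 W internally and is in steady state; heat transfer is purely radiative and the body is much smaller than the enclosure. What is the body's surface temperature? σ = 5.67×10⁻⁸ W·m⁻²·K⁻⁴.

T ≈ 311 K

For a small grey body in a large enclosure, net radiated power = εσA(T⁴ − T_w⁴).
Steady state: P = εσA(T⁴ − T_w⁴) with A = 1.81 m².
T⁴ = P/(εσA) + T_w⁴ = 307/(0.97·5.67×10⁻⁸·1.810) + (282)⁴
    = 3.084×10⁹ + 6.324×10⁹ = 9.408×10⁹ K⁴.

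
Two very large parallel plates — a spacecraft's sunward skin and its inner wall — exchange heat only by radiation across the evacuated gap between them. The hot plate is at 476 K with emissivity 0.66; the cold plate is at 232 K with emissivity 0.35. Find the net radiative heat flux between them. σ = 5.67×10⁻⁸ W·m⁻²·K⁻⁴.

For two infinite grey parallel plates, q = σ(T₁⁴ − T₂⁴)/(1/ε₁ + 1/ε₂ − 1).
T₁⁴ − T₂⁴ = 5.134×10¹⁰ − 2.897×10⁹ = 4.844×10¹⁰ K⁴.
1/ε₁ + 1/ε₂ − 1 = 1.515 + 2.857 − 1 = 3.372.
q = 5.67×10⁻⁸ × 4.844×10¹⁰ / 3.372.

q ≈ 814 W/m²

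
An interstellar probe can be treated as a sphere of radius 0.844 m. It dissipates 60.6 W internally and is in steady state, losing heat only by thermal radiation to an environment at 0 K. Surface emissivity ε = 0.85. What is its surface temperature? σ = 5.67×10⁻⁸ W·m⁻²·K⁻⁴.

T ≈ 109 K

Steady state: internal power = radiated power, P = εσA T⁴.
Radiating area A = 4πr² = 8.951 m².
T⁴ = P/(εσA) = 60.6/(0.85·5.67×10⁻⁸·8.951) = 1.405×10⁸ K⁴.
T = (1.405×10⁸)^(1/4).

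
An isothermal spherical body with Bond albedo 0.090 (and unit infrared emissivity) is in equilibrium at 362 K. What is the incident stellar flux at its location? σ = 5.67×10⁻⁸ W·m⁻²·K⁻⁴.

(1−a)S·πr² = σ·4πr²·T⁴ ⇒ S = 4σT⁴/(1−a).
S = 4·5.67×10⁻⁸·1.717×10¹⁰/0.910.

S ≈ 4280 W/m²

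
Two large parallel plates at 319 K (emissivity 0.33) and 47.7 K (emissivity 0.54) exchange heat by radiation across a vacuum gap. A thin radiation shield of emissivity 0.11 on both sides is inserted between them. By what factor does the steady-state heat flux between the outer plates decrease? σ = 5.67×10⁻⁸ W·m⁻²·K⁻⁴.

Without shield: q₀ = σΔ(T⁴)/(1/ε₁+1/ε₂−1) with denominator 3.882.
With shield the two gaps are in series; the resistances add: (1/ε₁+1/ε_s−1)+(1/ε_s+1/ε₂−1) = 11.12+9.943 = 21.06.
Heat-flux ratio q₀/q = 21.06/3.882.

factor ≈ 5.43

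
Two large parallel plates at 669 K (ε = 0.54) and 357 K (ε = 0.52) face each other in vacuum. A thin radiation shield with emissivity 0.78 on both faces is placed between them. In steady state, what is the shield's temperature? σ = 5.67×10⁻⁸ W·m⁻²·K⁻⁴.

In steady state the net flux on the hot side equals that on the cold side.
σ(T₁⁴−T_s⁴)/D₁ = σ(T_s⁴−T₂⁴)/D₂, with D₁ = 1/ε₁+1/ε_s−1 = 2.134, D₂ = 1/ε_s+1/ε₂−1 = 2.205.
Solve for T_s⁴: T_s⁴ = (D₂·T₁⁴ + D₁·T₂⁴)/(D₁+D₂) = 1.098×10¹¹ K⁴.

T_s ≈ 576 K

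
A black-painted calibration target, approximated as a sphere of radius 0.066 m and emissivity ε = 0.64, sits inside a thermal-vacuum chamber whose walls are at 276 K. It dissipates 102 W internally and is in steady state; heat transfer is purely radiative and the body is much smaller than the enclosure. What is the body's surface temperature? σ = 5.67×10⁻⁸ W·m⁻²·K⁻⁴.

T ≈ 489 K

For a small grey body in a large enclosure, net radiated power = εσA(T⁴ − T_w⁴).
Steady state: P = εσA(T⁴ − T_w⁴) with A = 4πr² = 0.05474 m².
T⁴ = P/(εσA) + T_w⁴ = 102/(0.64·5.67×10⁻⁸·0.05474) + (276)⁴
    = 5.135×10¹⁰ + 5.803×10⁹ = 5.715×10¹⁰ K⁴.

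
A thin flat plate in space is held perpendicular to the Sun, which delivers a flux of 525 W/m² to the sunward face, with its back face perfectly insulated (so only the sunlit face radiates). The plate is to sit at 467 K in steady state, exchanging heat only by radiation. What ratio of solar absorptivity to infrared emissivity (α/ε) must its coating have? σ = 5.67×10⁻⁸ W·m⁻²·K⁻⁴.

Balance: αS·A = εσ·1A·T⁴ ⇒ α/ε = σT⁴/S.
α/ε = 5.67×10⁻⁸·(467)⁴/525 = 5.67×10⁻⁸·4.756×10¹⁰/525.

α/ε ≈ 5.14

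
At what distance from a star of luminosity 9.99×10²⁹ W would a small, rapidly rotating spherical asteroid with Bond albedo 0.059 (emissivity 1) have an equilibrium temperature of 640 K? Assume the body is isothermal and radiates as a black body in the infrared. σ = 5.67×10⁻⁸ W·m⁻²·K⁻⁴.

d ≈ 1.40×10¹² m

For an isothermal black-emitting sphere, (1−a)S·πr² = σ·4πr²·T⁴ ⇒ S = 4σT⁴/(1−a).
S = 4·5.67×10⁻⁸·(640)⁴/0.941 = 40440 W/m².
Flux falls as S = L/(4πd²), so d = √(L/(4πS)) = √(9.99×10²⁹/(4π·40440)).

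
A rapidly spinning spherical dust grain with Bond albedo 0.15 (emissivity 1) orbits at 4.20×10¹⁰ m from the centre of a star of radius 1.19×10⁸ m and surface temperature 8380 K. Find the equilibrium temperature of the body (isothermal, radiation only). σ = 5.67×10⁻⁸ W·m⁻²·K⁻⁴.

The star's surface emits σT_*⁴; at distance d the flux is S = σT_*⁴(R_*/d)².
S = 5.67×10⁻⁸·(8380)⁴·(1.19×10⁸/4.20×10¹⁰)² = 2245 W/m².
For an isothermal sphere T⁴ = (1−a)S/(4σ) = 8.413×10⁹ K⁴.

T ≈ 303 K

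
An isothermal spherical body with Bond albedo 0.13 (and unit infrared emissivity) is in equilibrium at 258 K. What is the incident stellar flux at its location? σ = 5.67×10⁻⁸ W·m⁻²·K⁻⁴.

(1−a)S·πr² = σ·4πr²·T⁴ ⇒ S = 4σT⁴/(1−a).
S = 4·5.67×10⁻⁸·4.431×10⁹/0.870.

S ≈ 1160 W/m²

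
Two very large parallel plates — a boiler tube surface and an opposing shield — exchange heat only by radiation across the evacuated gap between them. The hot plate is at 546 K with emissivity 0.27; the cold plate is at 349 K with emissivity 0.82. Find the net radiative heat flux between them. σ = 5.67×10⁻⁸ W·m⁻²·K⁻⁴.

q ≈ 1070 W/m²

For two infinite grey parallel plates, q = σ(T₁⁴ − T₂⁴)/(1/ε₁ + 1/ε₂ − 1).
T₁⁴ − T₂⁴ = 8.887×10¹⁰ − 1.484×10¹⁰ = 7.404×10¹⁰ K⁴.
1/ε₁ + 1/ε₂ − 1 = 3.704 + 1.220 − 1 = 3.923.
q = 5.67×10⁻⁸ × 7.404×10¹⁰ / 3.923.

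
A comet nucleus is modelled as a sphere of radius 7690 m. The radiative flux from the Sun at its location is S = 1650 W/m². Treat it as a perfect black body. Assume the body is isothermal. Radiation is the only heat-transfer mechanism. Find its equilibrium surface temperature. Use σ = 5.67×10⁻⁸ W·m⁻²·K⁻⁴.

T ≈ 292 K

At equilibrium, absorbed power = emitted power.
Absorbing cross-section = πr² = 1.858×10⁸ m²; emitting surface = 4πr² = 7.431×10⁸ m² (ratio 4).
S·A_cross = εσ·A_surf·T⁴  ⇒  T⁴ = S/(4σ).
T⁴ = 1.00·1650/(4·5.67×10⁻⁸) = 7.275×10⁹ K⁴.
T = (7.275×10⁹)^(1/4).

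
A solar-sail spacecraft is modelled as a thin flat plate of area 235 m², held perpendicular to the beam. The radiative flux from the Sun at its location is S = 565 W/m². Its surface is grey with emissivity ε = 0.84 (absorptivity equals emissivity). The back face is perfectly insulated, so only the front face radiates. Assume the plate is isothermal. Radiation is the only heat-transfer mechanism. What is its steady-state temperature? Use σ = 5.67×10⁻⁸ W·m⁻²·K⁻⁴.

At equilibrium, absorbed power = emitted power.
Absorbing cross-section = A = 235.0 m²; emitting surface = A = 235.0 m² (ratio 1).
εS·A_cross = εσ·A_surf·T⁴  ⇒  T⁴ = S/(1σ)   (ε cancels).
T⁴ = 565/(1·5.67×10⁻⁸) = 9.965×10⁹ K⁴.
T = (9.965×10⁹)^(1/4).

T ≈ 316 K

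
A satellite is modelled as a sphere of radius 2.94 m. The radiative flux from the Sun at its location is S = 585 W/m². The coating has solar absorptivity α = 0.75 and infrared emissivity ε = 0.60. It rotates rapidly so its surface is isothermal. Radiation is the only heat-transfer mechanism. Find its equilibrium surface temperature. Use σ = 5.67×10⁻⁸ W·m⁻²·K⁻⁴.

At equilibrium, absorbed power = emitted power.
Absorbing cross-section = πr² = 27.15 m²; emitting surface = 4πr² = 108.6 m² (ratio 4).
αS·A_cross = εσ·A_surf·T⁴  ⇒  T⁴ = αS/(ε·4σ).
T⁴ = 0.750·585/(0.60·4·5.67×10⁻⁸) = 3.224×10⁹ K⁴.
T = (3.224×10⁹)^(1/4).

T ≈ 238 K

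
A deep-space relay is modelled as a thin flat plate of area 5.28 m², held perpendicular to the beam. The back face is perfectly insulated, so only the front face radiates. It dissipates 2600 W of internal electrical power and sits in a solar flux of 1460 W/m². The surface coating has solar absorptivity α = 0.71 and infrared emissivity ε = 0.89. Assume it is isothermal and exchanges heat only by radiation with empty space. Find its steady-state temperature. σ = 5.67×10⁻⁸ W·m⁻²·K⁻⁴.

At steady state, absorbed solar power + internal power = radiated power.
Absorbed: α·S·A_cross = 0.71·1460·5.280 = 5473 W (cross-section A).
Total input = 5473 + 2600 = 8073 W.
Radiated: εσ·A_surf·T⁴ with A_surf = A = 5.280 m².
T⁴ = 8073/(0.89·5.67×10⁻⁸·5.280) = 3.030×10¹⁰ K⁴.

T ≈ 417 K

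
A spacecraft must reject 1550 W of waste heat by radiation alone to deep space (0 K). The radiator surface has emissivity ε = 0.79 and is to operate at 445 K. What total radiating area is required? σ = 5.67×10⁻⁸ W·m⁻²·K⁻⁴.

P = εσA T⁴ ⇒ A = P/(εσT⁴).
T⁴ = 3.921×10¹⁰ K⁴.
A = 1550/(0.79 × 5.67×10⁻⁸ × 3.921×10¹⁰).

A ≈ 0.882 m²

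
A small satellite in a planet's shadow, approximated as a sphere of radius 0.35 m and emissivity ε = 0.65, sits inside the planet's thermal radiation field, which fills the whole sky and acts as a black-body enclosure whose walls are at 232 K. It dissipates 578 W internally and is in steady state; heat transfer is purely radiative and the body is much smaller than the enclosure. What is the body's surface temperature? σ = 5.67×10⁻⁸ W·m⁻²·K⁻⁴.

T ≈ 338 K

For a small grey body in a large enclosure, net radiated power = εσA(T⁴ − T_w⁴).
Steady state: P = εσA(T⁴ − T_w⁴) with A = 4πr² = 1.539 m².
T⁴ = P/(εσA) + T_w⁴ = 578/(0.65·5.67×10⁻⁸·1.539) + (232)⁴
    = 1.019×10¹⁰ + 2.897×10⁹ = 1.308×10¹⁰ K⁴.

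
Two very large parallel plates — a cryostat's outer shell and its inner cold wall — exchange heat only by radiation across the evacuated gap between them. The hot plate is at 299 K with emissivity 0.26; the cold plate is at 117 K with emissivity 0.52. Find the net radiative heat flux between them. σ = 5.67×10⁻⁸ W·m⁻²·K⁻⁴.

For two infinite grey parallel plates, q = σ(T₁⁴ − T₂⁴)/(1/ε₁ + 1/ε₂ − 1).
T₁⁴ − T₂⁴ = 7.993×10⁹ − 1.874×10⁸ = 7.805×10⁹ K⁴.
1/ε₁ + 1/ε₂ − 1 = 3.846 + 1.923 − 1 = 4.769.
q = 5.67×10⁻⁸ × 7.805×10⁹ / 4.769.

q ≈ 92.8 W/m²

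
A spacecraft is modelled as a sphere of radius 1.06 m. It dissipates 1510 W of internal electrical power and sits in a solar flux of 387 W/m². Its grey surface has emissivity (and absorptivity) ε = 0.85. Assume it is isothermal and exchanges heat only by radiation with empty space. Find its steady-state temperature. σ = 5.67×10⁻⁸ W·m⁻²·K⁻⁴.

At steady state, absorbed solar power + internal power = radiated power.
Absorbed: α·S·A_cross = 0.85·387·3.530 = 1161 W (cross-section πr²).
Total input = 1161 + 1510 = 2671 W.
Radiated: εσ·A_surf·T⁴ with A_surf = 4πr² = 14.12 m².
T⁴ = 2671/(0.85·5.67×10⁻⁸·14.12) = 3.925×10⁹ K⁴.

T ≈ 250 K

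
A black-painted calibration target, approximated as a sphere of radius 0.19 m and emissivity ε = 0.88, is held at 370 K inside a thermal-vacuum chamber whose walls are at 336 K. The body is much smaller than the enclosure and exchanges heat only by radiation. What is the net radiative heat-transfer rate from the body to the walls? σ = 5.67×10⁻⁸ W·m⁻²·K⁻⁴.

For a small grey body in a large enclosure: P_net = εσA(T_body⁴ − T_wall⁴).
A = 4πr² = 0.4536 m²; T_body⁴ − T_wall⁴ = 1.874×10¹⁰ − 1.275×10¹⁰ = 5.996×10⁹ K⁴.
|P_net| = 0.88·5.67×10⁻⁸·0.4536·5.996×10⁹.

P_net ≈ 136 W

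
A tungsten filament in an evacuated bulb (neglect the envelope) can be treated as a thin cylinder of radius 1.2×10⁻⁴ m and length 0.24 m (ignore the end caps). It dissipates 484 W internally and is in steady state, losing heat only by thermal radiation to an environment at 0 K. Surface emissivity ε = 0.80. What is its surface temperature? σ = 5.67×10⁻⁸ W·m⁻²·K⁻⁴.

Steady state: internal power = radiated power, P = εσA T⁴.
Radiating area A = 2πrL = 1.810×10⁻⁴ m².
T⁴ = P/(εσA) = 484/(0.80·5.67×10⁻⁸·1.810×10⁻⁴) = 5.897×10¹³ K⁴.
T = (5.897×10¹³)^(1/4).

T ≈ 2770 K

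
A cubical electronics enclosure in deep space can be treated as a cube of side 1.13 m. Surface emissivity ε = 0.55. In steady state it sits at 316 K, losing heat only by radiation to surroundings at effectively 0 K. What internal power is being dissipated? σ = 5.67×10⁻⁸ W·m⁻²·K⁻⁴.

P ≈ 2380 W

Steady state: P = εσA T⁴.
A = 6L² = 7.661 m²; T⁴ = (316)⁴ = 9.971×10⁹ K⁴.
P = 0.55 × 5.67×10⁻⁸ × 7.661 × 9.971×10⁹.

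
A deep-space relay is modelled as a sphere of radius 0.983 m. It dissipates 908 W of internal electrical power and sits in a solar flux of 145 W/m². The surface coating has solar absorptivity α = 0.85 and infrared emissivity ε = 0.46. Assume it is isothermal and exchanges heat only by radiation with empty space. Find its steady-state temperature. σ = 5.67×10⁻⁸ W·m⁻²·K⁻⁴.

At steady state, absorbed solar power + internal power = radiated power.
Absorbed: α·S·A_cross = 0.85·145·3.036 = 374.1 W (cross-section πr²).
Total input = 374.1 + 908 = 1282 W.
Radiated: εσ·A_surf·T⁴ with A_surf = 4πr² = 12.14 m².
T⁴ = 1282/(0.46·5.67×10⁻⁸·12.14) = 4.048×10⁹ K⁴.

T ≈ 252 K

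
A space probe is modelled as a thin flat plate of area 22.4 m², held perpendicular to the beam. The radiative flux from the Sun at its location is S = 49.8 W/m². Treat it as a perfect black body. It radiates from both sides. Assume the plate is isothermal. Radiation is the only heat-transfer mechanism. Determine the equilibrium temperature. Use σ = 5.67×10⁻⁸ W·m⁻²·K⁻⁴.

T ≈ 145 K

At equilibrium, absorbed power = emitted power.
Absorbing cross-section = A = 22.40 m²; emitting surface = 2A = 44.80 m² (ratio 2).
S·A_cross = εσ·A_surf·T⁴  ⇒  T⁴ = S/(2σ).
T⁴ = 1.00·49.8/(2·5.67×10⁻⁸) = 4.392×10⁸ K⁴.
T = (4.392×10⁸)^(1/4).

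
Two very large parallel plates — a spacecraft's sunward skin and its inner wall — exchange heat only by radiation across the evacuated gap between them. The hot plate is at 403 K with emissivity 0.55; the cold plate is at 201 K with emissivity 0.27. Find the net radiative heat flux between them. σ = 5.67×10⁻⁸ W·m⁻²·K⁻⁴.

q ≈ 310 W/m²

For two infinite grey parallel plates, q = σ(T₁⁴ − T₂⁴)/(1/ε₁ + 1/ε₂ − 1).
T₁⁴ − T₂⁴ = 2.638×10¹⁰ − 1.632×10⁹ = 2.474×10¹⁰ K⁴.
1/ε₁ + 1/ε₂ − 1 = 1.818 + 3.704 − 1 = 4.522.
q = 5.67×10⁻⁸ × 2.474×10¹⁰ / 4.522.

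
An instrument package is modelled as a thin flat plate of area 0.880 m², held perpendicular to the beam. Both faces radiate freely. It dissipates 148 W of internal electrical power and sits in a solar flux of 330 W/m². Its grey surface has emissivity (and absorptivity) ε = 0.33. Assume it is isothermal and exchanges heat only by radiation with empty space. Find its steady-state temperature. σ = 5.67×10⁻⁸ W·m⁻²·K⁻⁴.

At steady state, absorbed solar power + internal power = radiated power.
Absorbed: α·S·A_cross = 0.33·330·0.8800 = 95.83 W (cross-section A).
Total input = 95.83 + 148 = 243.8 W.
Radiated: εσ·A_surf·T⁴ with A_surf = 2A = 1.760 m².
T⁴ = 243.8/(0.33·5.67×10⁻⁸·1.760) = 7.404×10⁹ K⁴.

T ≈ 293 K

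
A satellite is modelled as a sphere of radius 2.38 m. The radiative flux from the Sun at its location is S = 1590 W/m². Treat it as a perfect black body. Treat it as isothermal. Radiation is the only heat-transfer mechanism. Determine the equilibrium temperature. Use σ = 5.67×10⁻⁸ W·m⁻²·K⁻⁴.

T ≈ 289 K

At equilibrium, absorbed power = emitted power.
Absorbing cross-section = πr² = 17.80 m²; emitting surface = 4πr² = 71.18 m² (ratio 4).
S·A_cross = εσ·A_surf·T⁴  ⇒  T⁴ = S/(4σ).
T⁴ = 1.00·1590/(4·5.67×10⁻⁸) = 7.011×10⁹ K⁴.
T = (7.011×10⁹)^(1/4).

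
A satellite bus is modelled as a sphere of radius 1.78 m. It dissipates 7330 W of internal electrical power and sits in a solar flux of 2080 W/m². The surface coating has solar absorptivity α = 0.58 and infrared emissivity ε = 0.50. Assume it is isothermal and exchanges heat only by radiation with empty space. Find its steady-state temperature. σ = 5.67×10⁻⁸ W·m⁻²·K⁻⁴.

T ≈ 362 K

At steady state, absorbed solar power + internal power = radiated power.
Absorbed: α·S·A_cross = 0.58·2080·9.954 = 12010 W (cross-section πr²).
Total input = 12010 + 7330 = 19340 W.
Radiated: εσ·A_surf·T⁴ with A_surf = 4πr² = 39.82 m².
T⁴ = 19340/(0.50·5.67×10⁻⁸·39.82) = 1.713×10¹⁰ K⁴.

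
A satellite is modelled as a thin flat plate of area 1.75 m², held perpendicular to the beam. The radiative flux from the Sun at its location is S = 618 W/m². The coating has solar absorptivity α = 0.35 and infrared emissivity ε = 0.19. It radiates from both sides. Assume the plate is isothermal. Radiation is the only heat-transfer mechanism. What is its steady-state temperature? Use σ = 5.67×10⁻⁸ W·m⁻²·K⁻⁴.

At equilibrium, absorbed power = emitted power.
Absorbing cross-section = A = 1.750 m²; emitting surface = 2A = 3.500 m² (ratio 2).
αS·A_cross = εσ·A_surf·T⁴  ⇒  T⁴ = αS/(ε·2σ).
T⁴ = 0.350·618/(0.19·2·5.67×10⁻⁸) = 1.004×10¹⁰ K⁴.
T = (1.004×10¹⁰)^(1/4).

T ≈ 317 K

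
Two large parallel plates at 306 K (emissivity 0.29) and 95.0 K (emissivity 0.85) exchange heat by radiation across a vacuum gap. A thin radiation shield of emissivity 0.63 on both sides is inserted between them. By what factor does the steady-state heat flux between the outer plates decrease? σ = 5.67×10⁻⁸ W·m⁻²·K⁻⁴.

factor ≈ 1.60

Without shield: q₀ = σΔ(T⁴)/(1/ε₁+1/ε₂−1) with denominator 3.625.
With shield the two gaps are in series; the resistances add: (1/ε₁+1/ε_s−1)+(1/ε_s+1/ε₂−1) = 4.036+1.764 = 5.799.
Heat-flux ratio q₀/q = 5.799/3.625.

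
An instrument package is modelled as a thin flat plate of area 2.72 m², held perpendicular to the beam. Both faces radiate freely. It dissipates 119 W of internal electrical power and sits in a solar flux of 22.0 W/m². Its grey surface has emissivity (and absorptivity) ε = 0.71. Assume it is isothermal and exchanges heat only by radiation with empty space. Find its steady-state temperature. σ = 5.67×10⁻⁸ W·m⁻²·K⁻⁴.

T ≈ 165 K

At steady state, absorbed solar power + internal power = radiated power.
Absorbed: α·S·A_cross = 0.71·22.0·2.720 = 42.49 W (cross-section A).
Total input = 42.49 + 119 = 161.5 W.
Radiated: εσ·A_surf·T⁴ with A_surf = 2A = 5.440 m².
T⁴ = 161.5/(0.71·5.67×10⁻⁸·5.440) = 7.374×10⁸ K⁴.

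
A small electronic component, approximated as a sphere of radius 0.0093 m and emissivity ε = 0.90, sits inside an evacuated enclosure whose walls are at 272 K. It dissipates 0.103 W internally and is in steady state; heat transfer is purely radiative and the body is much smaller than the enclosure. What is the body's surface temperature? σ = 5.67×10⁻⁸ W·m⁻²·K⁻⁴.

For a small grey body in a large enclosure, net radiated power = εσA(T⁴ − T_w⁴).
Steady state: P = εσA(T⁴ − T_w⁴) with A = 4πr² = 0.001087 m².
T⁴ = P/(εσA) + T_w⁴ = 0.103/(0.90·5.67×10⁻⁸·0.001087) + (272)⁴
    = 1.857×10⁹ + 5.474×10⁹ = 7.331×10⁹ K⁴.

T ≈ 293 K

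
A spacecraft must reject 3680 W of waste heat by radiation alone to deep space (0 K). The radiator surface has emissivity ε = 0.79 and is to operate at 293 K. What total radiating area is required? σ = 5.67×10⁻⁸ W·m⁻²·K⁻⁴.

P = εσA T⁴ ⇒ A = P/(εσT⁴).
T⁴ = 7.370×10⁹ K⁴.
A = 3680/(0.79 × 5.67×10⁻⁸ × 7.370×10⁹).

A ≈ 11.1 m²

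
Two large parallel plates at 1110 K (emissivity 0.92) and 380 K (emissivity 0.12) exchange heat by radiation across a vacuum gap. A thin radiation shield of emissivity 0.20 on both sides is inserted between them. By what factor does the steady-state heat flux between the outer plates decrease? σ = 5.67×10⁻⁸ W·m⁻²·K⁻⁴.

factor ≈ 2.07

Without shield: q₀ = σΔ(T⁴)/(1/ε₁+1/ε₂−1) with denominator 8.420.
With shield the two gaps are in series; the resistances add: (1/ε₁+1/ε_s−1)+(1/ε_s+1/ε₂−1) = 5.087+12.33 = 17.42.
Heat-flux ratio q₀/q = 17.42/8.420.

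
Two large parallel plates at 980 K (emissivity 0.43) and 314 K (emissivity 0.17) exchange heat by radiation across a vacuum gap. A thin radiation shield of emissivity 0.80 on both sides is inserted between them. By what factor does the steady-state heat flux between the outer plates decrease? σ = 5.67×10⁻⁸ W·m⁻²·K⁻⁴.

Without shield: q₀ = σΔ(T⁴)/(1/ε₁+1/ε₂−1) with denominator 7.208.
With shield the two gaps are in series; the resistances add: (1/ε₁+1/ε_s−1)+(1/ε_s+1/ε₂−1) = 2.576+6.132 = 8.708.
Heat-flux ratio q₀/q = 8.708/7.208.

factor ≈ 1.21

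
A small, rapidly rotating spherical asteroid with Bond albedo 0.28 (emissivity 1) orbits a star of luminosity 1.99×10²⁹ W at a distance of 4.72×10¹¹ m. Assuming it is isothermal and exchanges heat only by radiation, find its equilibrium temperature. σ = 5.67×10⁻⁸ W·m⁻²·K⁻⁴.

T ≈ 689 K

First find the stellar flux at distance d: S = L/(4πd²) = 1.99×10²⁹/(4π·(4.72×10¹¹)²) = 71080 W/m².
For an isothermal sphere, absorbed (1−a)S·πr² = emitted σ·4πr²·T⁴, so T⁴ = (1−a)S/(4σ).
T⁴ = 0.720·71080/(4·5.67×10⁻⁸) = 2.257×10¹¹ K⁴.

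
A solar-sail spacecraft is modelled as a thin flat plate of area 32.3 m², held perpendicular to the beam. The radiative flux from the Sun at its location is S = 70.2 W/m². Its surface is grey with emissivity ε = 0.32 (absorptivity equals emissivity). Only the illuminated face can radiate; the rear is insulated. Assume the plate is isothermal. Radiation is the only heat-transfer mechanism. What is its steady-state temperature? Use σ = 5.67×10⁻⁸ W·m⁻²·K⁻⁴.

T ≈ 188 K

At equilibrium, absorbed power = emitted power.
Absorbing cross-section = A = 32.30 m²; emitting surface = A = 32.30 m² (ratio 1).
εS·A_cross = εσ·A_surf·T⁴  ⇒  T⁴ = S/(1σ)   (ε cancels).
T⁴ = 70.2/(1·5.67×10⁻⁸) = 1.238×10⁹ K⁴.
T = (1.238×10⁹)^(1/4).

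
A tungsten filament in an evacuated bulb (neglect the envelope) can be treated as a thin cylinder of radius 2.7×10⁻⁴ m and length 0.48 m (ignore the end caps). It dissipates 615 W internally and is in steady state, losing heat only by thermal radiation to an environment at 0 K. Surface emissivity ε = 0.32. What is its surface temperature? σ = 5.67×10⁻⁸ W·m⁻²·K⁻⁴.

T ≈ 2540 K

Steady state: internal power = radiated power, P = εσA T⁴.
Radiating area A = 2πrL = 8.143×10⁻⁴ m².
T⁴ = P/(εσA) = 615/(0.32·5.67×10⁻⁸·8.143×10⁻⁴) = 4.163×10¹³ K⁴.
T = (4.163×10¹³)^(1/4).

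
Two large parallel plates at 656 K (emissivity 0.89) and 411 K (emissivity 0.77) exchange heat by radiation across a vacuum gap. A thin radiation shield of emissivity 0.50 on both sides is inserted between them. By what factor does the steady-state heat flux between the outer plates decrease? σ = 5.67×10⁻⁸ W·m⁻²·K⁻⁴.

factor ≈ 3.11

Without shield: q₀ = σΔ(T⁴)/(1/ε₁+1/ε₂−1) with denominator 1.422.
With shield the two gaps are in series; the resistances add: (1/ε₁+1/ε_s−1)+(1/ε_s+1/ε₂−1) = 2.124+2.299 = 4.422.
Heat-flux ratio q₀/q = 4.422/1.422.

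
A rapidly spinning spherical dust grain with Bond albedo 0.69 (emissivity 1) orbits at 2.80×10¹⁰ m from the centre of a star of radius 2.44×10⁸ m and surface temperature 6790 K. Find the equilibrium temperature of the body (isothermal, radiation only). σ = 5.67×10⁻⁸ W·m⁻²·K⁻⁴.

T ≈ 334 K

The star's surface emits σT_*⁴; at distance d the flux is S = σT_*⁴(R_*/d)².
S = 5.67×10⁻⁸·(6790)⁴·(2.44×10⁸/2.80×10¹⁰)² = 9152 W/m².
For an isothermal sphere T⁴ = (1−a)S/(4σ) = 1.251×10¹⁰ K⁴.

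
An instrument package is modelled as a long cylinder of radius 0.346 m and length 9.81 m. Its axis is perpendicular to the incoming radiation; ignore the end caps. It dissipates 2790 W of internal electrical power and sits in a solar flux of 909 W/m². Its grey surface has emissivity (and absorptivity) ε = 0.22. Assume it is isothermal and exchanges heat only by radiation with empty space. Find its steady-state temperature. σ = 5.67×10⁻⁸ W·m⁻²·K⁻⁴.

At steady state, absorbed solar power + internal power = radiated power.
Absorbed: α·S·A_cross = 0.22·909·6.789 = 1358 W (cross-section 2rL).
Total input = 1358 + 2790 = 4148 W.
Radiated: εσ·A_surf·T⁴ with A_surf = 2πrL = 21.33 m².
T⁴ = 4148/(0.22·5.67×10⁻⁸·21.33) = 1.559×10¹⁰ K⁴.

T ≈ 353 K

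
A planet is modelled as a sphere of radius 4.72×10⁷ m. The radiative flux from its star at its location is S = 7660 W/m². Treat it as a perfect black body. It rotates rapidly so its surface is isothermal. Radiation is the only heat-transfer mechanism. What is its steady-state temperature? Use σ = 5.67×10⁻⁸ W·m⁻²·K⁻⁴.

At equilibrium, absorbed power = emitted power.
Absorbing cross-section = πr² = 6.999×10¹⁵ m²; emitting surface = 4πr² = 2.800×10¹⁶ m² (ratio 4).
S·A_cross = εσ·A_surf·T⁴  ⇒  T⁴ = S/(4σ).
T⁴ = 1.00·7660/(4·5.67×10⁻⁸) = 3.377×10¹⁰ K⁴.
T = (3.377×10¹⁰)^(1/4).

T ≈ 429 K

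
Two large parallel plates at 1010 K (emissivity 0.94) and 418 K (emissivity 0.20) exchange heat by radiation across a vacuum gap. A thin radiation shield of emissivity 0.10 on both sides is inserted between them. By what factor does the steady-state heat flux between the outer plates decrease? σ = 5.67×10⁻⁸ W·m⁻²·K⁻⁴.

factor ≈ 4.75

Without shield: q₀ = σΔ(T⁴)/(1/ε₁+1/ε₂−1) with denominator 5.064.
With shield the two gaps are in series; the resistances add: (1/ε₁+1/ε_s−1)+(1/ε_s+1/ε₂−1) = 10.06+14.00 = 24.06.
Heat-flux ratio q₀/q = 24.06/5.064.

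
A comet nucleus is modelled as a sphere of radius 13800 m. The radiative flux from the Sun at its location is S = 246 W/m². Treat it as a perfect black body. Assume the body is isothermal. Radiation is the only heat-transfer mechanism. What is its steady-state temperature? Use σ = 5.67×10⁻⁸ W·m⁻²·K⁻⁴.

At equilibrium, absorbed power = emitted power.
Absorbing cross-section = πr² = 5.983×10⁸ m²; emitting surface = 4πr² = 2.393×10⁹ m² (ratio 4).
S·A_cross = εσ·A_surf·T⁴  ⇒  T⁴ = S/(4σ).
T⁴ = 1.00·246/(4·5.67×10⁻⁸) = 1.085×10⁹ K⁴.
T = (1.085×10⁹)^(1/4).

T ≈ 181 K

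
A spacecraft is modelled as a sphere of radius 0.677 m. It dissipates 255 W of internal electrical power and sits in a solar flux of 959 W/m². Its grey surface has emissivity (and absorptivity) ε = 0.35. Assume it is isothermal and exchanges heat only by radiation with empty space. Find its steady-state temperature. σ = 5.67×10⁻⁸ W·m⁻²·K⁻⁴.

T ≈ 283 K

At steady state, absorbed solar power + internal power = radiated power.
Absorbed: α·S·A_cross = 0.35·959·1.440 = 483.3 W (cross-section πr²).
Total input = 483.3 + 255 = 738.3 W.
Radiated: εσ·A_surf·T⁴ with A_surf = 4πr² = 5.760 m².
T⁴ = 738.3/(0.35·5.67×10⁻⁸·5.760) = 6.459×10⁹ K⁴.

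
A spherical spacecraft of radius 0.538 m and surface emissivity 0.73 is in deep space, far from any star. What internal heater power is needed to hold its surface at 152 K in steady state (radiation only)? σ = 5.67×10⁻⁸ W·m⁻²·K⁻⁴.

P = εσ·4πr²·T⁴.
4πr² = 3.637 m²; T⁴ = 5.338×10⁸ K⁴.
P = 0.73·5.67×10⁻⁸·3.637·5.338×10⁸.

P ≈ 80.4 W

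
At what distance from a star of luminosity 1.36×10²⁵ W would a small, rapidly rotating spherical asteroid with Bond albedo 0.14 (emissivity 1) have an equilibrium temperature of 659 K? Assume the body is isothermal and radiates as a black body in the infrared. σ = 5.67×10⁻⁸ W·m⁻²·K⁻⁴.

For an isothermal black-emitting sphere, (1−a)S·πr² = σ·4πr²·T⁴ ⇒ S = 4σT⁴/(1−a).
S = 4·5.67×10⁻⁸·(659)⁴/0.860 = 49740 W/m².
Flux falls as S = L/(4πd²), so d = √(L/(4πS)) = √(1.36×10²⁵/(4π·49740)).

d ≈ 4.66×10⁹ m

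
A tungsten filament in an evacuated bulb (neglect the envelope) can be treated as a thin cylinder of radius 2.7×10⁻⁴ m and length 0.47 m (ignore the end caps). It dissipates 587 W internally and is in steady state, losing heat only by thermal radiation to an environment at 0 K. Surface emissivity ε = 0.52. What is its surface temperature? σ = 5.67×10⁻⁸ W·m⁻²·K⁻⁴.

Steady state: internal power = radiated power, P = εσA T⁴.
Radiating area A = 2πrL = 7.973×10⁻⁴ m².
T⁴ = P/(εσA) = 587/(0.52·5.67×10⁻⁸·7.973×10⁻⁴) = 2.497×10¹³ K⁴.
T = (2.497×10¹³)^(1/4).

T ≈ 2240 K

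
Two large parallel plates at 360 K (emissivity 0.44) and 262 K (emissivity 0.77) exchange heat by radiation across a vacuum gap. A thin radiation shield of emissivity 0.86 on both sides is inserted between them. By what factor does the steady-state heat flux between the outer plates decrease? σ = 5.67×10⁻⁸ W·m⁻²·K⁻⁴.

Without shield: q₀ = σΔ(T⁴)/(1/ε₁+1/ε₂−1) with denominator 2.571.
With shield the two gaps are in series; the resistances add: (1/ε₁+1/ε_s−1)+(1/ε_s+1/ε₂−1) = 2.436+1.461 = 3.897.
Heat-flux ratio q₀/q = 3.897/2.571.

factor ≈ 1.52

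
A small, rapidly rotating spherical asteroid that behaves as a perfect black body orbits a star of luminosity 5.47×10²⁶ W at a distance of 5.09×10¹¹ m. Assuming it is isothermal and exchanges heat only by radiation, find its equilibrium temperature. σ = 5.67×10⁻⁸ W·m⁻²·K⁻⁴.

T ≈ 165 K

First find the stellar flux at distance d: S = L/(4πd²) = 5.47×10²⁶/(4π·(5.09×10¹¹)²) = 168.0 W/m².
For an isothermal sphere, absorbed (1−a)S·πr² = emitted σ·4πr²·T⁴, so T⁴ = (1−a)S/(4σ).
T⁴ = 1.00·168.0/(4·5.67×10⁻⁸) = 7.408×10⁸ K⁴.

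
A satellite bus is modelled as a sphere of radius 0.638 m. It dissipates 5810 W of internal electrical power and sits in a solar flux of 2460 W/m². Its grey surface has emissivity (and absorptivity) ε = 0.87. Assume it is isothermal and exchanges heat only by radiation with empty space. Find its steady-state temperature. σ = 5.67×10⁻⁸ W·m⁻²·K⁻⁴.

T ≈ 429 K

At steady state, absorbed solar power + internal power = radiated power.
Absorbed: α·S·A_cross = 0.87·2460·1.279 = 2737 W (cross-section πr²).
Total input = 2737 + 5810 = 8547 W.
Radiated: εσ·A_surf·T⁴ with A_surf = 4πr² = 5.115 m².
T⁴ = 8547/(0.87·5.67×10⁻⁸·5.115) = 3.387×10¹⁰ K⁴.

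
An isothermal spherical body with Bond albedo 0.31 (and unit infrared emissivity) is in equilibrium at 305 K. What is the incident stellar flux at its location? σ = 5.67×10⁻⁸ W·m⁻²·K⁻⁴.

S ≈ 2840 W/m²

(1−a)S·πr² = σ·4πr²·T⁴ ⇒ S = 4σT⁴/(1−a).
S = 4·5.67×10⁻⁸·8.654×10⁹/0.690.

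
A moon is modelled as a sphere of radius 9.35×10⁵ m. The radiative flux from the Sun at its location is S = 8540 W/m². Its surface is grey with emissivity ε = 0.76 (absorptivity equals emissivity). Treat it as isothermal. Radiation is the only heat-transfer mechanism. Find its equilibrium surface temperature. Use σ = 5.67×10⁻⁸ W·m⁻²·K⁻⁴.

T ≈ 441 K

At equilibrium, absorbed power = emitted power.
Absorbing cross-section = πr² = 2.746×10¹² m²; emitting surface = 4πr² = 1.099×10¹³ m² (ratio 4).
εS·A_cross = εσ·A_surf·T⁴  ⇒  T⁴ = S/(4σ)   (ε cancels).
T⁴ = 8540/(4·5.67×10⁻⁸) = 3.765×10¹⁰ K⁴.
T = (3.765×10¹⁰)^(1/4).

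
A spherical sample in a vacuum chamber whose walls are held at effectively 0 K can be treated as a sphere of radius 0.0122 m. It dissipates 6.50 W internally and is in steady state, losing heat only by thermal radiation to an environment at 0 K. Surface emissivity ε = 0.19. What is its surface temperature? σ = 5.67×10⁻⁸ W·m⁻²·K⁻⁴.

Steady state: internal power = radiated power, P = εσA T⁴.
Radiating area A = 4πr² = 0.001870 m².
T⁴ = P/(εσA) = 6.50/(0.19·5.67×10⁻⁸·0.001870) = 3.226×10¹¹ K⁴.
T = (3.226×10¹¹)^(1/4).

T ≈ 754 K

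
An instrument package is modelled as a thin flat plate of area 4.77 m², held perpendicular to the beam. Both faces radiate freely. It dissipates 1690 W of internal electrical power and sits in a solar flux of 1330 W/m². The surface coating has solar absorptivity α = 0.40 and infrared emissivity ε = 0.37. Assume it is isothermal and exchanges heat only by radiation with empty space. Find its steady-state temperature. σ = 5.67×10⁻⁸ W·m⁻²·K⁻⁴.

T ≈ 381 K

At steady state, absorbed solar power + internal power = radiated power.
Absorbed: α·S·A_cross = 0.40·1330·4.770 = 2538 W (cross-section A).
Total input = 2538 + 1690 = 4228 W.
Radiated: εσ·A_surf·T⁴ with A_surf = 2A = 9.540 m².
T⁴ = 4228/(0.37·5.67×10⁻⁸·9.540) = 2.112×10¹⁰ K⁴.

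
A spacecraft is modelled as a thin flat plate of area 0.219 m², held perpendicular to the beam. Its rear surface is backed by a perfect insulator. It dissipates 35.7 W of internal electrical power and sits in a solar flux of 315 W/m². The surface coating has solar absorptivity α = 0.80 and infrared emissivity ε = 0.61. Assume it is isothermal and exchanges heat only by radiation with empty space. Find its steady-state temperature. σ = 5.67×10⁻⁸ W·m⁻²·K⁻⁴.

At steady state, absorbed solar power + internal power = radiated power.
Absorbed: α·S·A_cross = 0.80·315·0.2190 = 55.19 W (cross-section A).
Total input = 55.19 + 35.7 = 90.89 W.
Radiated: εσ·A_surf·T⁴ with A_surf = A = 0.2190 m².
T⁴ = 90.89/(0.61·5.67×10⁻⁸·0.2190) = 1.200×10¹⁰ K⁴.

T ≈ 331 K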